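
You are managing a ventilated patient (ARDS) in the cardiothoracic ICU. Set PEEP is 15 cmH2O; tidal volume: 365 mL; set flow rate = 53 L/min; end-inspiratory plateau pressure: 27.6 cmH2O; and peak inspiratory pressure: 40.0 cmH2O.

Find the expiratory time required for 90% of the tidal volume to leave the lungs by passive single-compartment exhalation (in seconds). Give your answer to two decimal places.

0.94

Flow: 53 L/min ÷ 60 = 0.8833 L/s.
R = (PIP − Pplat)/V̇ = (40.0 − 27.6) / 0.8833 = 12.4/0.8833 = 14.038 cmH2O·s/L.
C = Vt/(Pplat − PEEP) = 365.0 / (27.6 − 15) = 365.0/12.6 = 28.968 mL/cmH2O.
τ = R × C = 14.038 × 0.02897 L/cmH2O = 0.4067 s.
t = −τ·ln(1 − 0.90) = −0.4067·ln(0.1) = 0.9365 s.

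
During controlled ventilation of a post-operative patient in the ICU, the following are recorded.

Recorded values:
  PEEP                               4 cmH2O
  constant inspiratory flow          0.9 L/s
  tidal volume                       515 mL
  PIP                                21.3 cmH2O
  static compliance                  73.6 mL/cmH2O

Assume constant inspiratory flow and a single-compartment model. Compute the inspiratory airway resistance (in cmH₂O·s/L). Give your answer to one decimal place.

11.4

Equation of motion (constant flow): PIP = Vt/C + R·V̇ + PEEP.
R·V̇ = PIP − Vt/C − PEEP = 21.3 − 515/73.6 − 4 = 21.3 − 6.997 − 4 = 10.303 cmH2O.
R = 10.303 / 0.9 = 11.448 cmH2O·s/L.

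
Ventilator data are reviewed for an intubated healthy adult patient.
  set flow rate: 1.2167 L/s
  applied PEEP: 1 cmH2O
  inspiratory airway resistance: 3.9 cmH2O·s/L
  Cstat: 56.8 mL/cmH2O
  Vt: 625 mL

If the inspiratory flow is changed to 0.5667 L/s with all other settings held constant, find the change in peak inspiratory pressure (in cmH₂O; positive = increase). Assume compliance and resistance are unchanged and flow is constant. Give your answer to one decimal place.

-2.5

PIP = Vt/C + R·V̇ + PEEP (constant-flow equation of motion).
Only the resistive term changes: ΔPIP = R × ΔV̇ = 3.9 × (0.5667 − 1.2167) = 3.9 × -0.65 = -2.535 cmH2O.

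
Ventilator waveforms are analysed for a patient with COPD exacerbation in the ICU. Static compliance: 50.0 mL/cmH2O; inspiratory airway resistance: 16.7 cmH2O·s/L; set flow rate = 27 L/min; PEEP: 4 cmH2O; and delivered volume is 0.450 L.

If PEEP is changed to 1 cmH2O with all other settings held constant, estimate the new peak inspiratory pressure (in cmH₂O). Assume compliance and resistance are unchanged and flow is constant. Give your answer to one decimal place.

Flow: 27 L/min ÷ 60 = 0.45 L/s.
PIP = Vt/C + R·V̇ + PEEP (constant-flow equation of motion).
Only the baseline term changes: ΔPIP = ΔPEEP = 1 − 4 = -3.0 cmH2O.
Original PIP = 450/50.0 + 16.7×0.45 + 4 = 20.515 cmH2O; new PIP = 20.515 + (-3.0) = 17.515 cmH2O.

17.5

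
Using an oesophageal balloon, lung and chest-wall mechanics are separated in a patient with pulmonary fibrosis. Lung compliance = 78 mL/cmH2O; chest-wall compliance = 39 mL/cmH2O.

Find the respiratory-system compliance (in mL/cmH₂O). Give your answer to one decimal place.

Lung and chest wall are elastances in series: 1/Crs = 1/CL + 1/Ccw.
1/Crs = 1/78 + 1/39 = 0.03846.
Crs = 26.001 mL/cmH2O.

26.0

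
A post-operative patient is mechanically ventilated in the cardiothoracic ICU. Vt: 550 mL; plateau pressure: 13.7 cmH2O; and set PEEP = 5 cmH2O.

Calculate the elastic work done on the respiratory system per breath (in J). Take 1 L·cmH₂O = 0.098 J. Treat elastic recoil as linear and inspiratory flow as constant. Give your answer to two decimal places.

Elastic work ≈ ½ × (Pplat − PEEP) × Vt = 0.5 × (13.7 − 5) × 0.550 L = 0.5 × 8.7 × 0.550 = 2.393 L·cmH2O.
× 0.098 J/(L·cmH2O) → 0.2345 J.

0.23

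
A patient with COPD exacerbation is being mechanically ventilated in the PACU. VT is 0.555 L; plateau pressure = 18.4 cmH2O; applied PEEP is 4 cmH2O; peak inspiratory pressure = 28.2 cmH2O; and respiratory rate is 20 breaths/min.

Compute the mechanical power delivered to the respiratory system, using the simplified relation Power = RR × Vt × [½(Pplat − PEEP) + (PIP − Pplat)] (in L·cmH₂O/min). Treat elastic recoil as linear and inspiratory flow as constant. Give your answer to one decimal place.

188.7

Per-breath work = Vt × [½(Pplat−PEEP) + (PIP−Pplat)] = 0.555 × [0.5×14.4 + 9.8] = 0.555 × 17.0 = 9.435 L·cmH2O.
Power = 20 × 9.435 = 188.7 L·cmH2O/min.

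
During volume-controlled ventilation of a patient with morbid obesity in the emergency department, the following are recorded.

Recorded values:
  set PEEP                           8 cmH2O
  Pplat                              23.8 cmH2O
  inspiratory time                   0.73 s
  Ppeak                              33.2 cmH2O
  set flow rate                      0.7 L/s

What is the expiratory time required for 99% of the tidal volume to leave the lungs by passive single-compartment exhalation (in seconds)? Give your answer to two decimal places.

Vt = flow × Ti = 0.7 L/s × 0.73 s × 1000 mL/L = 511.0 mL.
R = (PIP − Pplat)/V̇ = (33.2 − 23.8) / 0.7 = 9.4/0.7 = 13.429 cmH2O·s/L.
C = Vt/(Pplat − PEEP) = 511.0 / (23.8 − 8) = 511.0/15.8 = 32.342 mL/cmH2O.
τ = R × C = 13.429 × 0.03234 L/cmH2O = 0.4343 s.
t = −τ·ln(1 − 0.99) = −0.4343·ln(0.01) = 2.0 s.

2.00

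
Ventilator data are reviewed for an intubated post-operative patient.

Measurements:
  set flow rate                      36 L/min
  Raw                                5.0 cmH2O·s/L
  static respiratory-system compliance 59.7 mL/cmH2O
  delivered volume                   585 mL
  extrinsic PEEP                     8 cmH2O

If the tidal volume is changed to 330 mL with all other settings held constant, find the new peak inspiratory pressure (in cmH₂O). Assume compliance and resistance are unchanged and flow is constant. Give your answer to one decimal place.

Flow: 36 L/min ÷ 60 = 0.6 L/s.
PIP = Vt/C + R·V̇ + PEEP (constant-flow equation of motion).
Only the elastic term changes: ΔPIP = ΔVt / C = (330 − 585) / 59.7 = -4.271 cmH2O.
Original PIP = 585/59.7 + 5.0×0.6 + 8 = 20.799 cmH2O; new PIP = 20.799 + (-4.271) = 16.528 cmH2O.

16.5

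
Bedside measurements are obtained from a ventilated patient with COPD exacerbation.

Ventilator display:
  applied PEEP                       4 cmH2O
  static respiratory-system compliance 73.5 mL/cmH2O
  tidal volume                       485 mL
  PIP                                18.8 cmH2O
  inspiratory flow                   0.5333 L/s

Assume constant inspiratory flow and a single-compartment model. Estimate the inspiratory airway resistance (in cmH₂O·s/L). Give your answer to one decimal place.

15.4

Equation of motion (constant flow): PIP = Vt/C + R·V̇ + PEEP.
R·V̇ = PIP − Vt/C − PEEP = 18.8 − 485/73.5 − 4 = 18.8 − 6.599 − 4 = 8.201 cmH2O.
R = 8.201 / 0.5333 = 15.378 cmH2O·s/L.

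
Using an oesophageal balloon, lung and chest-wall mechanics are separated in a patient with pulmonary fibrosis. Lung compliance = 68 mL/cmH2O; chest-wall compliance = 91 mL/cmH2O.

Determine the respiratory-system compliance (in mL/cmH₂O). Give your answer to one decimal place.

38.9

Lung and chest wall are elastances in series: 1/Crs = 1/CL + 1/Ccw.
1/Crs = 1/68 + 1/91 = 0.02569.
Crs = 38.926 mL/cmH2O.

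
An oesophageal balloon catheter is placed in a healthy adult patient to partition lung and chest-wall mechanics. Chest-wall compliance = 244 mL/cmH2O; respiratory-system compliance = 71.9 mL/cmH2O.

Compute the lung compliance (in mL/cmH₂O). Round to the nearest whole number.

102

1/CL = 1/Crs − 1/Ccw.
1/CL = 1/71.9 − 1/244 = 0.00981.
CL = 101.94 mL/cmH2O.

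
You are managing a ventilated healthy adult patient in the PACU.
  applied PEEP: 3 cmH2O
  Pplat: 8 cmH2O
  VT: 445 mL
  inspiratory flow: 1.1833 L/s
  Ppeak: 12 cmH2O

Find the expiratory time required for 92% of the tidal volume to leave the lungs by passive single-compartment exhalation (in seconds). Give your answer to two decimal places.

R = (PIP − Pplat)/V̇ = (12 − 8) / 1.1833 = 4.0/1.1833 = 3.38 cmH2O·s/L.
C = Vt/(Pplat − PEEP) = 445.0 / (8 − 3) = 445.0/5.0 = 89.0 mL/cmH2O.
τ = R × C = 3.38 × 0.089 L/cmH2O = 0.3008 s.
t = −τ·ln(1 − 0.92) = −0.3008·ln(0.08) = 0.7597 s.

0.76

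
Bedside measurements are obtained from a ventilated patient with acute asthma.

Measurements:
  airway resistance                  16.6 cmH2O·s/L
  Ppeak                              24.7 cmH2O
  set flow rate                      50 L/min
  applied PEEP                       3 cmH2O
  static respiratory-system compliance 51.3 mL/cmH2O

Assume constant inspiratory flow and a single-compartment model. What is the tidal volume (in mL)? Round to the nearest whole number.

Flow: 50 L/min ÷ 60 = 0.8333 L/s.
Equation of motion (constant flow): PIP = Vt/C + R·V̇ + PEEP.
Vt/C = PIP − R·V̇ − PEEP = 24.7 − 13.833 − 3 = 7.867 cmH2O.
Vt = C × 7.867 = 51.3 × 7.867 = 403.58 mL.

404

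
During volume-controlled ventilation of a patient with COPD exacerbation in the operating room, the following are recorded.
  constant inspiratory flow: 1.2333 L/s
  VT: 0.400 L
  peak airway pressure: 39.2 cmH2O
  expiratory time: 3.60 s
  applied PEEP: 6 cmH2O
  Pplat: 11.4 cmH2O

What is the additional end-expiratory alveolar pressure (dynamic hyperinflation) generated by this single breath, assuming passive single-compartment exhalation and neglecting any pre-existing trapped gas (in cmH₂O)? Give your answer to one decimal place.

R = (PIP − Pplat)/V̇ = (39.2 − 11.4) / 1.2333 = 27.8/1.2333 = 22.541 cmH2O·s/L.
C = Vt/(Pplat − PEEP) = 400.0 / (11.4 − 6) = 400.0/5.4 = 74.074 mL/cmH2O.
τ = R × C = 22.541 × 0.07407 L/cmH2O = 1.67 s.
Fraction remaining = e^(−Te/τ) = e^(−3.60/1.67) = 0.1158; trapped volume = 400.0 × 0.1158 = 46.32 mL.
Additional alveolar pressure from trapping ≈ V_trapped / C = 46.32 / 74.074 = 0.6253 cmH2O.

0.6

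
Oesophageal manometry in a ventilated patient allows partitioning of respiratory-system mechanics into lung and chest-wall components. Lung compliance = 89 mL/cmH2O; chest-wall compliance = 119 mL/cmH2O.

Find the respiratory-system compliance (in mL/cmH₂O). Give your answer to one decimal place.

50.9

Lung and chest wall are elastances in series: 1/Crs = 1/CL + 1/Ccw.
1/Crs = 1/89 + 1/119 = 0.01964.
Crs = 50.916 mL/cmH2O.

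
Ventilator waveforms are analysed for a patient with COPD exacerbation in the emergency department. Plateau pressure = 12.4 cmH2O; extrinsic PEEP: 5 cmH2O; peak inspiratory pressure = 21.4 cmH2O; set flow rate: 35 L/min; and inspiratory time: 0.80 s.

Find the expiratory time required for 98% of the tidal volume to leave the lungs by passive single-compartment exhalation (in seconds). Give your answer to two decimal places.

Flow: 35 L/min ÷ 60 = 0.5833 L/s.
Vt = flow × Ti = 0.5833 L/s × 0.80 s × 1000 mL/L = 466.64 mL.
R = (PIP − Pplat)/V̇ = (21.4 − 12.4) / 0.5833 = 9.0/0.5833 = 15.429 cmH2O·s/L.
C = Vt/(Pplat − PEEP) = 466.64 / (12.4 − 5) = 466.64/7.4 = 63.059 mL/cmH2O.
τ = R × C = 15.429 × 0.06306 L/cmH2O = 0.973 s.
t = −τ·ln(1 − 0.98) = −0.973·ln(0.02) = 3.806 s.

3.81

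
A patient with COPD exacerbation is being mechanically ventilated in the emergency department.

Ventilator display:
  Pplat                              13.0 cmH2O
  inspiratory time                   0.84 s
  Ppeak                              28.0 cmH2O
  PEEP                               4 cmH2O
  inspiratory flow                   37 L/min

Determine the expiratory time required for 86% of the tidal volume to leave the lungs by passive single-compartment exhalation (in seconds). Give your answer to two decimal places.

Flow: 37 L/min ÷ 60 = 0.6167 L/s.
Vt = flow × Ti = 0.6167 L/s × 0.84 s × 1000 mL/L = 518.03 mL.
R = (PIP − Pplat)/V̇ = (28.0 − 13.0) / 0.6167 = 15.0/0.6167 = 24.323 cmH2O·s/L.
C = Vt/(Pplat − PEEP) = 518.03 / (13.0 − 4) = 518.03/9.0 = 57.559 mL/cmH2O.
τ = R × C = 24.323 × 0.05756 L/cmH2O = 1.4 s.
t = −τ·ln(1 − 0.86) = −1.4·ln(0.14) = 2.753 s.

2.75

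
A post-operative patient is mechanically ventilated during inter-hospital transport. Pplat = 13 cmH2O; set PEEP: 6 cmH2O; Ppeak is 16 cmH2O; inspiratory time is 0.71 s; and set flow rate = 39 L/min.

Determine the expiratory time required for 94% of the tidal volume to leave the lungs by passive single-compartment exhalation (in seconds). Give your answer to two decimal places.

Flow: 39 L/min ÷ 60 = 0.65 L/s.
Vt = flow × Ti = 0.65 L/s × 0.71 s × 1000 mL/L = 461.5 mL.
R = (PIP − Pplat)/V̇ = (16 − 13) / 0.65 = 3.0/0.65 = 4.615 cmH2O·s/L.
C = Vt/(Pplat − PEEP) = 461.5 / (13 − 6) = 461.5/7.0 = 65.929 mL/cmH2O.
τ = R × C = 4.615 × 0.06593 L/cmH2O = 0.3043 s.
t = −τ·ln(1 − 0.94) = −0.3043·ln(0.06) = 0.8561 s.

0.86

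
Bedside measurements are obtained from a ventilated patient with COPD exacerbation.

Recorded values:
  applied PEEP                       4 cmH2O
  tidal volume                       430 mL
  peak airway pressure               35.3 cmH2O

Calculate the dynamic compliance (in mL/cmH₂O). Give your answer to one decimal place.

Dynamic compliance = Vt / (PIP − PEEP) = 430 / (35.3 − 4) = 430 / 31.3 = 13.738 mL/cmH2O.

13.7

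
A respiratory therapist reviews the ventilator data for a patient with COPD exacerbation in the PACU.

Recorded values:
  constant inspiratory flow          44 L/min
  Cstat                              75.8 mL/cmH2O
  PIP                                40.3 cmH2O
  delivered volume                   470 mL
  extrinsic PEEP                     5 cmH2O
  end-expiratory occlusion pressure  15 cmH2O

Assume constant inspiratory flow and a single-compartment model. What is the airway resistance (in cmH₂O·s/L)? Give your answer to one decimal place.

26.0

Flow: 44 L/min ÷ 60 = 0.7333 L/s.
Total PEEP = 15 cmH2O (set 5 + intrinsic 10); this is the baseline alveolar pressure.
Equation of motion (constant flow): PIP = Vt/C + R·V̇ + PEEP.
R·V̇ = PIP − Vt/C − PEEP = 40.3 − 470/75.8 − 15 = 40.3 − 6.201 − 15 = 19.099 cmH2O.
R = 19.099 / 0.7333 = 26.045 cmH2O·s/L.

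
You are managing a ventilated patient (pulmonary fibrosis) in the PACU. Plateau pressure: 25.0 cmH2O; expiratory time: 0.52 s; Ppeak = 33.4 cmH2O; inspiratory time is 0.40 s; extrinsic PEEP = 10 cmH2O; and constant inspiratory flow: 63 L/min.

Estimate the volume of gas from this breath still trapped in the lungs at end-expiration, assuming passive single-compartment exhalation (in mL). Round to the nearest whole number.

Flow: 63 L/min ÷ 60 = 1.05 L/s.
Vt = flow × Ti = 1.05 L/s × 0.40 s × 1000 mL/L = 420.0 mL.
R = (PIP − Pplat)/V̇ = (33.4 − 25.0) / 1.05 = 8.4/1.05 = 8.0 cmH2O·s/L.
C = Vt/(Pplat − PEEP) = 420.0 / (25.0 − 10) = 420.0/15.0 = 28.0 mL/cmH2O.
τ = R × C = 8.0 × 0.028 L/cmH2O = 0.224 s.
Fraction remaining = e^(−Te/τ) = e^(−0.52/0.224) = 0.09813.
Trapped volume = 420.0 × 0.09813 = 41.215 mL.

41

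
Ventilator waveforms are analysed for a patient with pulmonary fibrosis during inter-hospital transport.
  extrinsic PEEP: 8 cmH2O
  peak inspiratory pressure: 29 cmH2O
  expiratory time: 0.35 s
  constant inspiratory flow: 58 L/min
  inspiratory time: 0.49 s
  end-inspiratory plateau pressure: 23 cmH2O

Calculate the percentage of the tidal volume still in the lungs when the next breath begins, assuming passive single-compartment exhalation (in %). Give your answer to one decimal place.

Flow: 58 L/min ÷ 60 = 0.9667 L/s.
Vt = flow × Ti = 0.9667 L/s × 0.49 s × 1000 mL/L = 473.68 mL.
R = (PIP − Pplat)/V̇ = (29 − 23) / 0.9667 = 6.0/0.9667 = 6.207 cmH2O·s/L.
C = Vt/(Pplat − PEEP) = 473.68 / (23 − 8) = 473.68/15.0 = 31.579 mL/cmH2O.
τ = R × C = 6.207 × 0.03158 L/cmH2O = 0.196 s.
Fraction remaining at end-expiration = e^(−Te/τ) = e^(−0.35/0.196) = 0.1677 → 16.77%.

16.8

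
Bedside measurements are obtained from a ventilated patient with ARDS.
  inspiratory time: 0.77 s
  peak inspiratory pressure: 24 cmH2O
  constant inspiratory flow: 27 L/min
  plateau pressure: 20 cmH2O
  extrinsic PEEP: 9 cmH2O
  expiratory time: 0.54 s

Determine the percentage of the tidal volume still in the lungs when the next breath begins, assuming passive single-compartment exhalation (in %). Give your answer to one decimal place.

Flow: 27 L/min ÷ 60 = 0.45 L/s.
Vt = flow × Ti = 0.45 L/s × 0.77 s × 1000 mL/L = 346.5 mL.
R = (PIP − Pplat)/V̇ = (24 − 20) / 0.45 = 4.0/0.45 = 8.889 cmH2O·s/L.
C = Vt/(Pplat − PEEP) = 346.5 / (20 − 9) = 346.5/11.0 = 31.5 mL/cmH2O.
τ = R × C = 8.889 × 0.0315 L/cmH2O = 0.28 s.
Fraction remaining at end-expiration = e^(−Te/τ) = e^(−0.54/0.28) = 0.1454 → 14.54%.

14.5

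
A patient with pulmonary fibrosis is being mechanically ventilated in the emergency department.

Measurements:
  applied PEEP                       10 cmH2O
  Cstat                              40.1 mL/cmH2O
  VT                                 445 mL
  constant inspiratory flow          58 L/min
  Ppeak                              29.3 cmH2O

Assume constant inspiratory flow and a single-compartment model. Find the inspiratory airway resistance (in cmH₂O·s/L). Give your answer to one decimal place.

Flow: 58 L/min ÷ 60 = 0.9667 L/s.
Equation of motion (constant flow): PIP = Vt/C + R·V̇ + PEEP.
R·V̇ = PIP − Vt/C − PEEP = 29.3 − 445/40.1 − 10 = 29.3 − 11.097 − 10 = 8.203 cmH2O.
R = 8.203 / 0.9667 = 8.486 cmH2O·s/L.

8.5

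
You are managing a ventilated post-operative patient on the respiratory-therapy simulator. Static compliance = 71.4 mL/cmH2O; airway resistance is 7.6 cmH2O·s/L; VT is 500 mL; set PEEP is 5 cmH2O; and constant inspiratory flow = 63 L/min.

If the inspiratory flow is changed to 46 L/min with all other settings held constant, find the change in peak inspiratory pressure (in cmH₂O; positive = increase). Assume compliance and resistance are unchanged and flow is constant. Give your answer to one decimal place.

Flow: 63 L/min ÷ 60 = 1.05 L/s.
New flow: 46 L/min ÷ 60 = 0.7667 L/s.
PIP = Vt/C + R·V̇ + PEEP (constant-flow equation of motion).
Only the resistive term changes: ΔPIP = R × ΔV̇ = 7.6 × (0.7667 − 1.05) = 7.6 × -0.2833 = -2.153 cmH2O.

-2.2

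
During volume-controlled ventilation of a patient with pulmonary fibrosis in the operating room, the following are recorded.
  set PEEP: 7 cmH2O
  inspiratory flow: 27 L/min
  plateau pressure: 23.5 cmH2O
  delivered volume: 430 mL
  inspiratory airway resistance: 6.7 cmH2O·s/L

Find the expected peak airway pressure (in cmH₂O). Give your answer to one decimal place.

26.5

Flow: 27 L/min ÷ 60 = 0.45 L/s.
PIP = Pplat + Raw × flow = 23.5 + 6.7 × 0.45 = 23.5 + 3.015 = 26.515 cmH2O.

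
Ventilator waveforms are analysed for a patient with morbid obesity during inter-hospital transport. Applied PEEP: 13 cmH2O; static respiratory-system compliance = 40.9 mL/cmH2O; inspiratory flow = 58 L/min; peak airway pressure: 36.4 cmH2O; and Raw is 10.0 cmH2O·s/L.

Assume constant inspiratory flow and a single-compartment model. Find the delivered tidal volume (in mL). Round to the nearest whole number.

562

Flow: 58 L/min ÷ 60 = 0.9667 L/s.
Equation of motion (constant flow): PIP = Vt/C + R·V̇ + PEEP.
Vt/C = PIP − R·V̇ − PEEP = 36.4 − 9.667 − 13 = 13.733 cmH2O.
Vt = C × 13.733 = 40.9 × 13.733 = 561.68 mL.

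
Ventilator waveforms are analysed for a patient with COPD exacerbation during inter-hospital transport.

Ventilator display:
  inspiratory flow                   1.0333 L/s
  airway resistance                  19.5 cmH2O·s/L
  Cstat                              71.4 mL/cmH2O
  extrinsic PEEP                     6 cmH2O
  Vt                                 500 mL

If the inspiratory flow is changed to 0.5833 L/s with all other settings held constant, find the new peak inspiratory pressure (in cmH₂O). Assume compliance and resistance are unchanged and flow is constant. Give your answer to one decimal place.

PIP = Vt/C + R·V̇ + PEEP (constant-flow equation of motion).
Only the resistive term changes: ΔPIP = R × ΔV̇ = 19.5 × (0.5833 − 1.0333) = 19.5 × -0.45 = -8.775 cmH2O.
Original PIP = 500/71.4 + 19.5×1.0333 + 6 = 33.152 cmH2O; new PIP = 33.152 + (-8.775) = 24.377 cmH2O.

24.4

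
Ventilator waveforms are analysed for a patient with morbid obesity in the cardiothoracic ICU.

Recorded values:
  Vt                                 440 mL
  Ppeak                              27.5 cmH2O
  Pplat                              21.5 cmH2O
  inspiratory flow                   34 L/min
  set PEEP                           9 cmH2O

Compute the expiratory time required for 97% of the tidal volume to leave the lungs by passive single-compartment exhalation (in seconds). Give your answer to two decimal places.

Flow: 34 L/min ÷ 60 = 0.5667 L/s.
R = (PIP − Pplat)/V̇ = (27.5 − 21.5) / 0.5667 = 6.0/0.5667 = 10.588 cmH2O·s/L.
C = Vt/(Pplat − PEEP) = 440.0 / (21.5 − 9) = 440.0/12.5 = 35.2 mL/cmH2O.
τ = R × C = 10.588 × 0.0352 L/cmH2O = 0.3727 s.
t = −τ·ln(1 − 0.97) = −0.3727·ln(0.03) = 1.307 s.

1.31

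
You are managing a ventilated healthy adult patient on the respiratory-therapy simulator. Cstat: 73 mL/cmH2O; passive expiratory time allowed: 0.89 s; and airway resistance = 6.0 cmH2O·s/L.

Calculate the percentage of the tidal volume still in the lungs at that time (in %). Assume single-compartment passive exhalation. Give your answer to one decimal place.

τ = R × C = 6.0 × 73 mL/cmH2O = 6.0 × 0.073 L/cmH2O = 0.438 s.
Passive exhalation: V(t)/V₀ = e^(−t/τ) = e^(−0.89/0.438) = 0.1311.
Fraction remaining = 0.1311 → 13.11%.

13.1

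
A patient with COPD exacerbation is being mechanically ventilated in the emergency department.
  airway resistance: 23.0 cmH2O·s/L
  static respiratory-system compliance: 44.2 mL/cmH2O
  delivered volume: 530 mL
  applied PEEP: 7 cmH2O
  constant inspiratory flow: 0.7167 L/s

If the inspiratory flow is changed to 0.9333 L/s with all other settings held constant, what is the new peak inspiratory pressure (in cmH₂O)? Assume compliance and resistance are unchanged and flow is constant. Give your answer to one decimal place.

PIP = Vt/C + R·V̇ + PEEP (constant-flow equation of motion).
Only the resistive term changes: ΔPIP = R × ΔV̇ = 23.0 × (0.9333 − 0.7167) = 23.0 × 0.2166 = 4.982 cmH2O.
Original PIP = 530/44.2 + 23.0×0.7167 + 7 = 35.475 cmH2O; new PIP = 35.475 + (4.982) = 40.457 cmH2O.

40.5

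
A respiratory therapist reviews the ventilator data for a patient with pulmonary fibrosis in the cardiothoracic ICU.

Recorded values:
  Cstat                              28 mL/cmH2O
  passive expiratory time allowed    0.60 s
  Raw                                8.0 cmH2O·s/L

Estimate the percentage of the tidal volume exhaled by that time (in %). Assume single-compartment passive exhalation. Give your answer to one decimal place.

τ = R × C = 8.0 × 28 mL/cmH2O = 8.0 × 0.028 L/cmH2O = 0.224 s.
Passive exhalation: V(t)/V₀ = e^(−t/τ) = e^(−0.60/0.224) = 0.06866.
Fraction exhaled = 1 − 0.06866 = 0.9313 → 93.13%.

93.1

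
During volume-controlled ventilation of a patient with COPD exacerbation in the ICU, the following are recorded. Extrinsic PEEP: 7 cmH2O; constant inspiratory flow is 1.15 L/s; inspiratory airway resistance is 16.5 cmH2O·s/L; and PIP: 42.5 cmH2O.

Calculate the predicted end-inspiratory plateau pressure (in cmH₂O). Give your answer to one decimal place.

Pplat = PIP − Raw × flow = 42.5 − 16.5 × 1.15 = 42.5 − 18.975 = 23.525 cmH2O.

23.5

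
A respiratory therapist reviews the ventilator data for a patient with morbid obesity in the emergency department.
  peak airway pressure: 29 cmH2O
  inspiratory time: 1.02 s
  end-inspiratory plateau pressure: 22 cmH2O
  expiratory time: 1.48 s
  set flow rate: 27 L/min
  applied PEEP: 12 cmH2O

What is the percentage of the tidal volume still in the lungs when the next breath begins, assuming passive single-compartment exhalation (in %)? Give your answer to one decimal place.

Flow: 27 L/min ÷ 60 = 0.45 L/s.
Vt = flow × Ti = 0.45 L/s × 1.02 s × 1000 mL/L = 459.0 mL.
R = (PIP − Pplat)/V̇ = (29 − 22) / 0.45 = 7.0/0.45 = 15.556 cmH2O·s/L.
C = Vt/(Pplat − PEEP) = 459.0 / (22 − 12) = 459.0/10.0 = 45.9 mL/cmH2O.
τ = R × C = 15.556 × 0.0459 L/cmH2O = 0.714 s.
Fraction remaining at end-expiration = e^(−Te/τ) = e^(−1.48/0.714) = 0.1258 → 12.58%.

12.6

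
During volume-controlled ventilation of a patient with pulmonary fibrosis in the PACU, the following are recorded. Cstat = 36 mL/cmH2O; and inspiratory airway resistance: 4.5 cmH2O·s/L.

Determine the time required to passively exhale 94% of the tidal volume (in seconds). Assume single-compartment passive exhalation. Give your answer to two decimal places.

τ = R × C = 4.5 × 36 mL/cmH2O = 4.5 × 0.036 L/cmH2O = 0.162 s.
Exhaled fraction f = 1 − e^(−t/τ) → t = −τ·ln(1 − f) = −0.162·ln(0.06) = 0.4558 s.

0.46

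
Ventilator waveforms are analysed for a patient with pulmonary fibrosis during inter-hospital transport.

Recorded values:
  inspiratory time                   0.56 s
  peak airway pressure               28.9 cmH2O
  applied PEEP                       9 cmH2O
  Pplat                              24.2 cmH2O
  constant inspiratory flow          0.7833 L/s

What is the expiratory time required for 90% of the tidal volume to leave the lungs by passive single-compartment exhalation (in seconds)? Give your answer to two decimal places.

Vt = flow × Ti = 0.7833 L/s × 0.56 s × 1000 mL/L = 438.65 mL.
R = (PIP − Pplat)/V̇ = (28.9 − 24.2) / 0.7833 = 4.7/0.7833 = 6.0 cmH2O·s/L.
C = Vt/(Pplat − PEEP) = 438.65 / (24.2 − 9) = 438.65/15.2 = 28.859 mL/cmH2O.
τ = R × C = 6.0 × 0.02886 L/cmH2O = 0.1732 s.
t = −τ·ln(1 − 0.90) = −0.1732·ln(0.1) = 0.3988 s.

0.40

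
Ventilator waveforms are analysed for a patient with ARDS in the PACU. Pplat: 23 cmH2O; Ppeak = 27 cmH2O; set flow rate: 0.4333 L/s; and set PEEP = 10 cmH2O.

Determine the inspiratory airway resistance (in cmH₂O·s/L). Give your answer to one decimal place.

Raw = (PIP − Pplat) / flow = (27 − 23) / 0.4333 = 4.0 / 0.4333 = 9.231 cmH2O·s/L.

9.2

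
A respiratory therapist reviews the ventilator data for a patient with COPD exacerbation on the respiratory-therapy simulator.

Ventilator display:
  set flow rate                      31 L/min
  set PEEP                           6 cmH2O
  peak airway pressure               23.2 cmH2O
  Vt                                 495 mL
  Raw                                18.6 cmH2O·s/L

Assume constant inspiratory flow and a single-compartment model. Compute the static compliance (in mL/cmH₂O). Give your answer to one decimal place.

Flow: 31 L/min ÷ 60 = 0.5167 L/s.
Equation of motion (constant flow): PIP = Vt/C + R·V̇ + PEEP.
Vt/C = PIP − R·V̇ − PEEP = 23.2 − 18.6×0.5167 − 6 = 23.2 − 9.611 − 6 = 7.589 cmH2O.
C = Vt / 7.589 = 495 / 7.589 = 65.226 mL/cmH2O.

65.2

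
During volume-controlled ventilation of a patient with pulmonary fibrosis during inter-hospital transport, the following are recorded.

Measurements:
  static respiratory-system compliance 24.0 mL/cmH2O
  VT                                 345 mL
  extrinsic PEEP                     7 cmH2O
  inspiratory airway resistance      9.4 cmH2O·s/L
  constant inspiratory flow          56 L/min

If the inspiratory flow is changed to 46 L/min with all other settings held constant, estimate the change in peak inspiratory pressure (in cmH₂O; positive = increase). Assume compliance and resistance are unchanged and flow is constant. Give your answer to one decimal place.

-1.6

Flow: 56 L/min ÷ 60 = 0.9333 L/s.
New flow: 46 L/min ÷ 60 = 0.7667 L/s.
PIP = Vt/C + R·V̇ + PEEP (constant-flow equation of motion).
Only the resistive term changes: ΔPIP = R × ΔV̇ = 9.4 × (0.7667 − 0.9333) = 9.4 × -0.1666 = -1.566 cmH2O.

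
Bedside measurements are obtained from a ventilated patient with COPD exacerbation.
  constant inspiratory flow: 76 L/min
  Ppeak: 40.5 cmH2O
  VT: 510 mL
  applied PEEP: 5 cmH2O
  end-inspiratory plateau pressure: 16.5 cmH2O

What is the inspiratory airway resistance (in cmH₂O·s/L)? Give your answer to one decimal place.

Flow: 76 L/min ÷ 60 = 1.2667 L/s.
Raw = (PIP − Pplat) / flow = (40.5 − 16.5) / 1.2667 = 24.0 / 1.2667 = 18.947 cmH2O·s/L.

18.9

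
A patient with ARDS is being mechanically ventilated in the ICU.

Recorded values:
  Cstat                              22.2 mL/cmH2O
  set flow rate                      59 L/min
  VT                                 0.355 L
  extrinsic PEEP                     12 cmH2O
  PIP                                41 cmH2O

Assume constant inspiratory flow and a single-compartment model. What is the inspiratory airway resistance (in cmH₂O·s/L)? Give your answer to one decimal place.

Flow: 59 L/min ÷ 60 = 0.9833 L/s.
Equation of motion (constant flow): PIP = Vt/C + R·V̇ + PEEP.
R·V̇ = PIP − Vt/C − PEEP = 41 − 355/22.2 − 12 = 41 − 15.991 − 12 = 13.009 cmH2O.
R = 13.009 / 0.9833 = 13.23 cmH2O·s/L.

13.2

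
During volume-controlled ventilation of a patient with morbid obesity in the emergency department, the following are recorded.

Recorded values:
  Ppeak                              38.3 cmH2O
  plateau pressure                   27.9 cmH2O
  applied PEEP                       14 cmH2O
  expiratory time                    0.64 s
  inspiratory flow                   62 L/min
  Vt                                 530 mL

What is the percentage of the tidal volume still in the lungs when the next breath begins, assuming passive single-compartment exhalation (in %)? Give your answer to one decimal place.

18.9

Flow: 62 L/min ÷ 60 = 1.0333 L/s.
R = (PIP − Pplat)/V̇ = (38.3 − 27.9) / 1.0333 = 10.4/1.0333 = 10.065 cmH2O·s/L.
C = Vt/(Pplat − PEEP) = 530.0 / (27.9 − 14) = 530.0/13.9 = 38.129 mL/cmH2O.
τ = R × C = 10.065 × 0.03813 L/cmH2O = 0.3838 s.
Fraction remaining at end-expiration = e^(−Te/τ) = e^(−0.64/0.3838) = 0.1887 → 18.87%.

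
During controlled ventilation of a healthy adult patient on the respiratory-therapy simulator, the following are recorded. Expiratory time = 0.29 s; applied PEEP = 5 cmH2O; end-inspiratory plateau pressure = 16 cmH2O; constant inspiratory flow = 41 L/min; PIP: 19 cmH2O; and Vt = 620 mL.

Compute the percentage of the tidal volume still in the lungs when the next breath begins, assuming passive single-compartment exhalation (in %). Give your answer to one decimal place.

31.0

Flow: 41 L/min ÷ 60 = 0.6833 L/s.
R = (PIP − Pplat)/V̇ = (19 − 16) / 0.6833 = 3.0/0.6833 = 4.39 cmH2O·s/L.
C = Vt/(Pplat − PEEP) = 620.0 / (16 − 5) = 620.0/11.0 = 56.364 mL/cmH2O.
τ = R × C = 4.39 × 0.05636 L/cmH2O = 0.2474 s.
Fraction remaining at end-expiration = e^(−Te/τ) = e^(−0.29/0.2474) = 0.3097 → 30.97%.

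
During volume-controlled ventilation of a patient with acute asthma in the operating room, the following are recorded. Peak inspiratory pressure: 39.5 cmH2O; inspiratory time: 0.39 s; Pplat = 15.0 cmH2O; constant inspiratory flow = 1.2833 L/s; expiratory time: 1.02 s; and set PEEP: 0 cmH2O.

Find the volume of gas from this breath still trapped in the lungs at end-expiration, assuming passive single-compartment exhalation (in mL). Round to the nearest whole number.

Vt = flow × Ti = 1.2833 L/s × 0.39 s × 1000 mL/L = 500.49 mL.
R = (PIP − Pplat)/V̇ = (39.5 − 15.0) / 1.2833 = 24.5/1.2833 = 19.091 cmH2O·s/L.
C = Vt/(Pplat − PEEP) = 500.49 / (15.0 − 0) = 500.49/15.0 = 33.366 mL/cmH2O.
τ = R × C = 19.091 × 0.03337 L/cmH2O = 0.6371 s.
Fraction remaining = e^(−Te/τ) = e^(−1.02/0.6371) = 0.2017.
Trapped volume = 500.49 × 0.2017 = 100.95 mL.

101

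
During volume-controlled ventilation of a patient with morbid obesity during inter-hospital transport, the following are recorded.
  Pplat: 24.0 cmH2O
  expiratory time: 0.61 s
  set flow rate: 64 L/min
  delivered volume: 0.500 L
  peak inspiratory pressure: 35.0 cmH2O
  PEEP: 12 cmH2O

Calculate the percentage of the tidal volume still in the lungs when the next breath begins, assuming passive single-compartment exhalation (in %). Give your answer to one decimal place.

Flow: 64 L/min ÷ 60 = 1.0667 L/s.
R = (PIP − Pplat)/V̇ = (35.0 − 24.0) / 1.0667 = 11.0/1.0667 = 10.312 cmH2O·s/L.
C = Vt/(Pplat − PEEP) = 500.0 / (24.0 − 12) = 500.0/12.0 = 41.667 mL/cmH2O.
τ = R × C = 10.312 × 0.04167 L/cmH2O = 0.4297 s.
Fraction remaining at end-expiration = e^(−Te/τ) = e^(−0.61/0.4297) = 0.2418 → 24.18%.

24.2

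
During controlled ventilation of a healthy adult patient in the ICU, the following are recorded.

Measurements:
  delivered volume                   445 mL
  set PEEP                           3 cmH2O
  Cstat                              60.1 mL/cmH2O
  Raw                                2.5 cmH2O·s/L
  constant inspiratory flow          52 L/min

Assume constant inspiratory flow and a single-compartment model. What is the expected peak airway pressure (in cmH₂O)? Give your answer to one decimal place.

12.6

Flow: 52 L/min ÷ 60 = 0.8667 L/s.
Equation of motion (constant flow): PIP = Vt/C + R·V̇ + PEEP.
PIP = 445/60.1 + 2.5×0.8667 + 3 = 7.404 + 2.167 + 3 = 12.571 cmH2O.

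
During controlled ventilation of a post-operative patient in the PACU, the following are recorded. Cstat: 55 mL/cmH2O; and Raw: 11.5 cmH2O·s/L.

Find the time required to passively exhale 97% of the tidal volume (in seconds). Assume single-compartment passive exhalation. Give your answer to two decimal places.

2.22

τ = R × C = 11.5 × 55 mL/cmH2O = 11.5 × 0.055 L/cmH2O = 0.6325 s.
Exhaled fraction f = 1 − e^(−t/τ) → t = −τ·ln(1 − f) = −0.6325·ln(0.03) = 2.218 s.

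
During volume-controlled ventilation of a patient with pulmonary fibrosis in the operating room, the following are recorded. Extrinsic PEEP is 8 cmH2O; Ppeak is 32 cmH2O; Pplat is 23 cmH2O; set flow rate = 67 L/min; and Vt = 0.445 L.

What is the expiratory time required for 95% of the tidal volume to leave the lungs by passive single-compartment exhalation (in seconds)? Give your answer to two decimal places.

0.72

Flow: 67 L/min ÷ 60 = 1.1167 L/s.
R = (PIP − Pplat)/V̇ = (32 − 23) / 1.1167 = 9.0/1.1167 = 8.059 cmH2O·s/L.
C = Vt/(Pplat − PEEP) = 445.0 / (23 − 8) = 445.0/15.0 = 29.667 mL/cmH2O.
τ = R × C = 8.059 × 0.02967 L/cmH2O = 0.2391 s.
t = −τ·ln(1 − 0.95) = −0.2391·ln(0.05) = 0.7163 s.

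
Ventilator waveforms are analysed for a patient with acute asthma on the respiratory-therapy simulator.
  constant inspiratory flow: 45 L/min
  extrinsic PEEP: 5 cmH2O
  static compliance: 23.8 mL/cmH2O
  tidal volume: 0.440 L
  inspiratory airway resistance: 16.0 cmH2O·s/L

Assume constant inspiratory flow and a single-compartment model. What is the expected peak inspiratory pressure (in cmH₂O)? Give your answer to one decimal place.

35.5

Flow: 45 L/min ÷ 60 = 0.75 L/s.
Equation of motion (constant flow): PIP = Vt/C + R·V̇ + PEEP.
PIP = 440/23.8 + 16.0×0.75 + 5 = 18.487 + 12.0 + 5 = 35.487 cmH2O.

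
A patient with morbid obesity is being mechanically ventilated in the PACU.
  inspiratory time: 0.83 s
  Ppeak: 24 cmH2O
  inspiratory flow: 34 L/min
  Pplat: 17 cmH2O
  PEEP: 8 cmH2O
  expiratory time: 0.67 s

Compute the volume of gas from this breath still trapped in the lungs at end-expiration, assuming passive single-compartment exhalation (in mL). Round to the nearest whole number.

167

Flow: 34 L/min ÷ 60 = 0.5667 L/s.
Vt = flow × Ti = 0.5667 L/s × 0.83 s × 1000 mL/L = 470.36 mL.
R = (PIP − Pplat)/V̇ = (24 − 17) / 0.5667 = 7.0/0.5667 = 12.352 cmH2O·s/L.
C = Vt/(Pplat − PEEP) = 470.36 / (17 − 8) = 470.36/9.0 = 52.262 mL/cmH2O.
τ = R × C = 12.352 × 0.05226 L/cmH2O = 0.6455 s.
Fraction remaining = e^(−Te/τ) = e^(−0.67/0.6455) = 0.3542.
Trapped volume = 470.36 × 0.3542 = 166.6 mL.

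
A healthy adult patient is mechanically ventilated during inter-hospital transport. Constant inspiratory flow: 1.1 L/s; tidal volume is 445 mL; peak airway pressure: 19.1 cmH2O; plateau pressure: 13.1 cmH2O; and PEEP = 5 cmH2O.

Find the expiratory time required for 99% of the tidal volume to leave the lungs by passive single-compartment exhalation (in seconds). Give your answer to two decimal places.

1.38

R = (PIP − Pplat)/V̇ = (19.1 − 13.1) / 1.1 = 6.0/1.1 = 5.455 cmH2O·s/L.
C = Vt/(Pplat − PEEP) = 445.0 / (13.1 − 5) = 445.0/8.1 = 54.938 mL/cmH2O.
τ = R × C = 5.455 × 0.05494 L/cmH2O = 0.2997 s.
t = −τ·ln(1 − 0.99) = −0.2997·ln(0.01) = 1.38 s.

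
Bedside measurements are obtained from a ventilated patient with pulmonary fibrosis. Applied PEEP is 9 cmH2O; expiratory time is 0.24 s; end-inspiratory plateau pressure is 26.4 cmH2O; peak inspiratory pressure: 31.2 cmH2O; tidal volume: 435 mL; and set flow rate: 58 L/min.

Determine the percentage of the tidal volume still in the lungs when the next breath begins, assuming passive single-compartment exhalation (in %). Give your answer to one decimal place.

Flow: 58 L/min ÷ 60 = 0.9667 L/s.
R = (PIP − Pplat)/V̇ = (31.2 − 26.4) / 0.9667 = 4.8/0.9667 = 4.965 cmH2O·s/L.
C = Vt/(Pplat − PEEP) = 435.0 / (26.4 − 9) = 435.0/17.4 = 25.0 mL/cmH2O.
τ = R × C = 4.965 × 0.025 L/cmH2O = 0.1241 s.
Fraction remaining at end-expiration = e^(−Te/τ) = e^(−0.24/0.1241) = 0.1446 → 14.46%.

14.5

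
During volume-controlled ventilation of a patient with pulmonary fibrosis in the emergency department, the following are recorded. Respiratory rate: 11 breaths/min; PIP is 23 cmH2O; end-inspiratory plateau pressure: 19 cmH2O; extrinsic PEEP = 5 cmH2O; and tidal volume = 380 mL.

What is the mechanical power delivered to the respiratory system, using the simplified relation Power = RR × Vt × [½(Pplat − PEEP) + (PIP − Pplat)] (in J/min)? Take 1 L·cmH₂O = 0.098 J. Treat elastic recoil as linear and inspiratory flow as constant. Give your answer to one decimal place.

Per-breath work = Vt × [½(Pplat−PEEP) + (PIP−Pplat)] = 0.380 × [0.5×14.0 + 4.0] = 0.380 × 11.0 = 4.18 L·cmH2O.
Power = 11 × 4.18 = 45.98 L·cmH2O/min.
× 0.098 J/(L·cmH2O) → 4.506 J/min.

4.5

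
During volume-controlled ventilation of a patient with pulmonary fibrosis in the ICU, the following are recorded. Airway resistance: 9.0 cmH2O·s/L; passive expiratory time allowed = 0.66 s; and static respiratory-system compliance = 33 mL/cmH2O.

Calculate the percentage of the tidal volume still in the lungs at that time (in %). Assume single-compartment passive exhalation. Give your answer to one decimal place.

10.8

τ = R × C = 9.0 × 33 mL/cmH2O = 9.0 × 0.033 L/cmH2O = 0.297 s.
Passive exhalation: V(t)/V₀ = e^(−t/τ) = e^(−0.66/0.297) = 0.1084.
Fraction remaining = 0.1084 → 10.84%.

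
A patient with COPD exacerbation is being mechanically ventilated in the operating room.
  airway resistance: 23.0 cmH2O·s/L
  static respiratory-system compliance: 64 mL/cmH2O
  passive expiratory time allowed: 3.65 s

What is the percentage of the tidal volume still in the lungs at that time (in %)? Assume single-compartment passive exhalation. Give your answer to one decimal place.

8.4

τ = R × C = 23.0 × 64 mL/cmH2O = 23.0 × 0.064 L/cmH2O = 1.472 s.
Passive exhalation: V(t)/V₀ = e^(−t/τ) = e^(−3.65/1.472) = 0.08378.
Fraction remaining = 0.08378 → 8.378%.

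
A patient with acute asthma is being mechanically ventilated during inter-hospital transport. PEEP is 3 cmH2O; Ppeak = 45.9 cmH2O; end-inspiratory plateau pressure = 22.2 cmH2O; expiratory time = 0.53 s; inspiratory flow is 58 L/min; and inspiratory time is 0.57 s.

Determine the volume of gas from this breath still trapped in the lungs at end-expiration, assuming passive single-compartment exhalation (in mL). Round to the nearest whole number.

Flow: 58 L/min ÷ 60 = 0.9667 L/s.
Vt = flow × Ti = 0.9667 L/s × 0.57 s × 1000 mL/L = 551.02 mL.
R = (PIP − Pplat)/V̇ = (45.9 − 22.2) / 0.9667 = 23.7/0.9667 = 24.516 cmH2O·s/L.
C = Vt/(Pplat − PEEP) = 551.02 / (22.2 − 3) = 551.02/19.2 = 28.699 mL/cmH2O.
τ = R × C = 24.516 × 0.0287 L/cmH2O = 0.7036 s.
Fraction remaining = e^(−Te/τ) = e^(−0.53/0.7036) = 0.4708.
Trapped volume = 551.02 × 0.4708 = 259.42 mL.

259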